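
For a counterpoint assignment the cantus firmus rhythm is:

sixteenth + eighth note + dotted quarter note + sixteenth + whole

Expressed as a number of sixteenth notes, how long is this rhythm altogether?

26

Convert each value to sixteenth notes: sixteenth = 1; eighth note = 2; dotted quarter note = 6; sixteenth = 1; whole = 16.
Sum: 1 + 2 + 6 + 1 + 16 = 26 sixteenth notes.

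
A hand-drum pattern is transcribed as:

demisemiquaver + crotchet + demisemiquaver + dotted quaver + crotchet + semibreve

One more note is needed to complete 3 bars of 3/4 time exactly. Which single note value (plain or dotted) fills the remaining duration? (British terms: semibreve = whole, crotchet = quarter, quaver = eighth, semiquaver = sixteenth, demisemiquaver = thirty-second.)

3 bars of 3/4 = 72 thirty-second notes.
Convert each value to thirty-second notes: demisemiquaver = 1; crotchet = 8; demisemiquaver = 1; dotted quaver = 6; crotchet = 8; semibreve = 32.
Adding: 1 + 8 + 1 + 6 + 8 + 32 = 56.
Remaining: 72 − 56 = 16 thirty-second notes, which is a half note.

half note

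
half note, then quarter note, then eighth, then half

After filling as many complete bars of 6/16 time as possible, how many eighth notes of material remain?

2

One bar of 6/16 = 3 eighth notes.
In eighth notes: half note = 4; quarter note = 2; eighth = 1; half = 4.
Adding: 4 + 2 + 1 + 4 = 11.
11 ÷ 3 = 3 complete bars with 2 eighth notes remaining.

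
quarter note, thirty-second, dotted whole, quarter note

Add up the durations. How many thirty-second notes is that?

65

Each duration in thirty-second notes: quarter note = 8; thirty-second = 1; dotted whole = 48; quarter note = 8.
Adding: 8 + 1 + 48 + 8 = 65 thirty-second notes.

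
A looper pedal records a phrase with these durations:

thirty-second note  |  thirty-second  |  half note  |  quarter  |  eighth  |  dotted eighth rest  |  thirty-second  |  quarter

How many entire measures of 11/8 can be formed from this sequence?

1

One bar of 11/8 = 44 thirty-second notes.
Express everything in thirty-second notes: thirty-second note = 1; thirty-second = 1; half note = 16; quarter = 8; eighth = 4; dotted eighth rest = 6; thirty-second = 1; quarter = 8.
Total: 1 + 1 + 16 + 8 + 4 + 6 + 1 + 8 = 45.
45 ÷ 44 = 1 complete bar with 1 left over.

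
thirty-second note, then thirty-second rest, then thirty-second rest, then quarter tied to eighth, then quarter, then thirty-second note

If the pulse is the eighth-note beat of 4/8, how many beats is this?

One eighth-note beat = 4 thirty-second notes.
Working in thirty-second notes: thirty-second note = 1; thirty-second rest = 1; thirty-second rest = 1; quarter tied to eighth (quarter + eighth) = 12; quarter = 8; thirty-second note = 1.
Adding: 1 + 1 + 1 + 12 + 8 + 1 = 24.
24 ÷ 4 = 6 beats.

6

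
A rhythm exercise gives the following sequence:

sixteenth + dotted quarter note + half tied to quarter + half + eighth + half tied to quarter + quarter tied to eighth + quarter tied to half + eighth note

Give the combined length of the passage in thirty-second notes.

Express everything in thirty-second notes: sixteenth = 2; dotted quarter note = 12; half tied to quarter (half + quarter) = 24; half = 16; eighth = 4; half tied to quarter (half + quarter) = 24; quarter tied to eighth (quarter + eighth) = 12; quarter tied to half (quarter + half) = 24; eighth note = 4.
Sum: 2 + 12 + 24 + 16 + 4 + 24 + 12 + 24 + 4 = 122 thirty-second notes.

122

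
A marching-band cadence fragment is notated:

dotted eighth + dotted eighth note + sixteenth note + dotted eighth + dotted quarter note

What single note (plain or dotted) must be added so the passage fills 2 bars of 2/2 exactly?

whole note

2 bars of 2/2 = 32 sixteenth notes.
Convert each value to sixteenth notes: dotted eighth = 3; dotted eighth note = 3; sixteenth note = 1; dotted eighth = 3; dotted quarter note = 6.
Total: 3 + 3 + 1 + 3 + 6 = 16.
Remaining: 32 − 16 = 16 sixteenth notes, which is a whole note.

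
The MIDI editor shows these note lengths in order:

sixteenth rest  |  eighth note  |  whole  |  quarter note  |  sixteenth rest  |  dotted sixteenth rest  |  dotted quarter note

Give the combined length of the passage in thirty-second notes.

63

Working in thirty-second notes: sixteenth rest = 2; eighth note = 4; whole = 32; quarter note = 8; sixteenth rest = 2; dotted sixteenth rest = 3; dotted quarter note = 12.
Adding: 2 + 4 + 32 + 8 + 2 + 3 + 12 = 63 thirty-second notes.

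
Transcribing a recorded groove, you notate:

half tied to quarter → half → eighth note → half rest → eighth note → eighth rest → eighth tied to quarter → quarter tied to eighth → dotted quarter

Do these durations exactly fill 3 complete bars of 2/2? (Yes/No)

One bar of 2/2 = 8 eighth notes, so 3 bars = 24.
Express everything in eighth notes: half tied to quarter (half + quarter) = 6; half = 4; eighth note = 1; half rest = 4; eighth note = 1; eighth rest = 1; eighth tied to quarter (eighth + quarter) = 3; quarter tied to eighth (quarter + eighth) = 3; dotted quarter = 3.
Sum: 6 + 4 + 1 + 4 + 1 + 1 + 3 + 3 + 3 = 26.
26 exceeds 24, so the answer is No.

No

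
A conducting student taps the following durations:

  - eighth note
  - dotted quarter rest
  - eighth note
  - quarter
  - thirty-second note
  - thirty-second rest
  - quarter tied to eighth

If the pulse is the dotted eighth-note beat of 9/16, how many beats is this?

One dotted eighth-note beat = 6 thirty-second notes.
Express everything in thirty-second notes: eighth note = 4; dotted quarter rest = 12; eighth note = 4; quarter = 8; thirty-second note = 1; thirty-second rest = 1; quarter tied to eighth (quarter + eighth) = 12.
Altogether 4 + 12 + 4 + 8 + 1 + 1 + 12 = 42.
42 ÷ 6 = 7 beats.

7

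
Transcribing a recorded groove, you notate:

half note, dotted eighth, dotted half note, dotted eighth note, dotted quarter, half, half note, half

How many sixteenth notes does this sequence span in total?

Working in sixteenth notes: half note = 8; dotted eighth = 3; dotted half note = 12; dotted eighth note = 3; dotted quarter = 6; half = 8; half note = 8; half = 8.
Total: 8 + 3 + 12 + 3 + 6 + 8 + 8 + 8 = 56 sixteenth notes.

56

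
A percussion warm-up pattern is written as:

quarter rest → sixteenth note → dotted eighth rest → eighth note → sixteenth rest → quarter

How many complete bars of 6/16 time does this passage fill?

2

One bar of 6/16 = 6 sixteenth notes.
In sixteenth notes: quarter rest = 4; sixteenth note = 1; dotted eighth rest = 3; eighth note = 2; sixteenth rest = 1; quarter = 4.
Sum: 4 + 1 + 3 + 2 + 1 + 4 = 15.
15 ÷ 6 = 2 complete bars with 3 left over.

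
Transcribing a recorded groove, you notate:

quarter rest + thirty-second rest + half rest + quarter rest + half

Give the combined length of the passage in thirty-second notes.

49

Express everything in thirty-second notes: quarter rest = 8; thirty-second rest = 1; half rest = 16; quarter rest = 8; half = 16.
Total: 8 + 1 + 16 + 8 + 16 = 49 thirty-second notes.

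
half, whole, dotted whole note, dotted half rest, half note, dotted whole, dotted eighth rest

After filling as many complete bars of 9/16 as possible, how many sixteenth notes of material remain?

5

One bar of 9/16 = 9 sixteenth notes.
Each duration in sixteenth notes: half = 8; whole = 16; dotted whole note = 24; dotted half rest = 12; half note = 8; dotted whole = 24; dotted eighth rest = 3.
Adding: 8 + 16 + 24 + 12 + 8 + 24 + 3 = 95.
95 ÷ 9 = 10 complete bars with 5 sixteenth notes remaining.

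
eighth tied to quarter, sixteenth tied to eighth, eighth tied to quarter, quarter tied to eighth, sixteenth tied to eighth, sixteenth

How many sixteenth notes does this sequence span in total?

Each duration in sixteenth notes: eighth tied to quarter (eighth + quarter) = 6; sixteenth tied to eighth (sixteenth + eighth) = 3; eighth tied to quarter (eighth + quarter) = 6; quarter tied to eighth (quarter + eighth) = 6; sixteenth tied to eighth (sixteenth + eighth) = 3; sixteenth = 1.
Altogether 6 + 3 + 6 + 6 + 3 + 1 = 25 sixteenth notes.

25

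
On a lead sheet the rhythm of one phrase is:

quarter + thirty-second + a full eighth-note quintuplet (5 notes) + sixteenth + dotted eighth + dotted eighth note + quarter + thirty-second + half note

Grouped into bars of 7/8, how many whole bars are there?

One bar of 7/8 = 28 thirty-second notes.
Express everything in thirty-second notes: quarter = 8; thirty-second = 1; a full eighth-note quintuplet (5 notes) (five quintuplet eighths span one half) = 16; sixteenth = 2; dotted eighth = 6; dotted eighth note = 6; quarter = 8; thirty-second = 1; half note = 16.
Adding: 8 + 1 + 16 + 2 + 6 + 6 + 8 + 1 + 16 = 64.
64 ÷ 28 = 2 complete bars with 8 left over.

2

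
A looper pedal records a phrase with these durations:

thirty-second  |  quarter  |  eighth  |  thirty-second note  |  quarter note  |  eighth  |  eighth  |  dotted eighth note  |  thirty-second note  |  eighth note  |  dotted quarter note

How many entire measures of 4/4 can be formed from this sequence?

1

One bar of 4/4 = 32 thirty-second notes.
Working in thirty-second notes: thirty-second = 1; quarter = 8; eighth = 4; thirty-second note = 1; quarter note = 8; eighth = 4; eighth = 4; dotted eighth note = 6; thirty-second note = 1; eighth note = 4; dotted quarter note = 12.
Adding: 1 + 8 + 4 + 1 + 8 + 4 + 4 + 6 + 1 + 4 + 12 = 53.
53 ÷ 32 = 1 complete bar with 21 left over.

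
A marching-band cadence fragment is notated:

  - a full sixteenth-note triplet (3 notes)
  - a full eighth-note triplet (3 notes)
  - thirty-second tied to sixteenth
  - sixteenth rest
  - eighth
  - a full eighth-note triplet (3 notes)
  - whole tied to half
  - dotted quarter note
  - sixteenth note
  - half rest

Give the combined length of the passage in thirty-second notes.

107

Convert each value to thirty-second notes: a full sixteenth-note triplet (3 notes) (three triplet sixteenths span one eighth) = 4; a full eighth-note triplet (3 notes) (three triplet eighths span one quarter) = 8; thirty-second tied to sixteenth (thirty-second + sixteenth) = 3; sixteenth rest = 2; eighth = 4; a full eighth-note triplet (3 notes) (three triplet eighths span one quarter) = 8; whole tied to half (whole + half) = 48; dotted quarter note = 12; sixteenth note = 2; half rest = 16.
Altogether 4 + 8 + 3 + 2 + 4 + 8 + 48 + 12 + 2 + 16 = 107 thirty-second notes.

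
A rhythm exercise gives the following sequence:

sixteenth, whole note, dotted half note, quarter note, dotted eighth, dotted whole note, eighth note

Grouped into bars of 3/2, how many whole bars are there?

One bar of 3/2 = 24 sixteenth notes.
Each duration in sixteenth notes: sixteenth = 1; whole note = 16; dotted half note = 12; quarter note = 4; dotted eighth = 3; dotted whole note = 24; eighth note = 2.
Sum: 1 + 16 + 12 + 4 + 3 + 24 + 2 = 62.
62 ÷ 24 = 2 complete bars with 14 left over.

2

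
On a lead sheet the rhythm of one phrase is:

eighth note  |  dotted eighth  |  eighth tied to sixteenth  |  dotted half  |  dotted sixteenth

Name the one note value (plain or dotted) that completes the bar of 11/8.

thirty-second note

The bar of 11/8 = 44 thirty-second notes.
Each duration in thirty-second notes: eighth note = 4; dotted eighth = 6; eighth tied to sixteenth (eighth + sixteenth) = 6; dotted half = 24; dotted sixteenth = 3.
Adding: 4 + 6 + 6 + 24 + 3 = 43.
Remaining: 44 − 43 = 1 thirty-second note, which is a thirty-second note.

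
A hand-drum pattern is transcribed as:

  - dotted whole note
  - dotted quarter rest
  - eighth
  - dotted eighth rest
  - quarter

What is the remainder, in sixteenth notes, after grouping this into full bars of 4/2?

7

One bar of 4/2 = 32 sixteenth notes.
In sixteenth notes: dotted whole note = 24; dotted quarter rest = 6; eighth = 2; dotted eighth rest = 3; quarter = 4.
Total: 24 + 6 + 2 + 3 + 4 = 39.
39 ÷ 32 = 1 complete bar with 7 sixteenth notes remaining.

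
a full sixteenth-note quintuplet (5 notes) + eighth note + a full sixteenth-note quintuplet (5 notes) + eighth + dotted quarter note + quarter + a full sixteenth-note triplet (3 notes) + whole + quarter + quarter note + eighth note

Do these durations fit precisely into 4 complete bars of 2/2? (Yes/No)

One bar of 2/2 = 8 eighth notes, so 4 bars = 32.
In eighth notes: a full sixteenth-note quintuplet (5 notes) (five quintuplet sixteenths span one quarter) = 2; eighth note = 1; a full sixteenth-note quintuplet (5 notes) (five quintuplet sixteenths span one quarter) = 2; eighth = 1; dotted quarter note = 3; quarter = 2; a full sixteenth-note triplet (3 notes) (three triplet sixteenths span one eighth) = 1; whole = 8; quarter = 2; quarter note = 2; eighth note = 1.
Adding: 2 + 1 + 2 + 1 + 3 + 2 + 1 + 8 + 2 + 2 + 1 = 25.
25 falls short of 32, so the answer is No.

No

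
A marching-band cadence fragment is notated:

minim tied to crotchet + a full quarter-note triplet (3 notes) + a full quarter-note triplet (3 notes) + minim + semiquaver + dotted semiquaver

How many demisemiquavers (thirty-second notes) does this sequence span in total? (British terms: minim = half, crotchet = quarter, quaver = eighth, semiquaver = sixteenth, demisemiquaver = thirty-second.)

77

Express everything in thirty-second notes: minim tied to crotchet (minim + crotchet) = 24; a full quarter-note triplet (3 notes) (three triplet quarters span one half) = 16; a full quarter-note triplet (3 notes) (three triplet quarters span one half) = 16; minim = 16; semiquaver = 2; dotted semiquaver = 3.
Adding: 24 + 16 + 16 + 16 + 2 + 3 = 77 thirty-second notes.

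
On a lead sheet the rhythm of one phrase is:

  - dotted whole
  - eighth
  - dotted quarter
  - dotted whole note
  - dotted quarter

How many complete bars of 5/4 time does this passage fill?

3

One bar of 5/4 = 10 eighth notes.
Each duration in eighth notes: dotted whole = 12; eighth = 1; dotted quarter = 3; dotted whole note = 12; dotted quarter = 3.
Sum: 12 + 1 + 3 + 12 + 3 = 31.
31 ÷ 10 = 3 complete bars with 1 left over.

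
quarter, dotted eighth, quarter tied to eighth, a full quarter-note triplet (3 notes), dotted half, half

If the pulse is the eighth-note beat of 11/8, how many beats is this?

One eighth-note beat = 2 sixteenth notes.
Working in sixteenth notes: quarter = 4; dotted eighth = 3; quarter tied to eighth (quarter + eighth) = 6; a full quarter-note triplet (3 notes) (three triplet quarters span one half) = 8; dotted half = 12; half = 8.
Sum: 4 + 3 + 6 + 8 + 12 + 8 = 41.
41 ÷ 2 = 20.5 beats.

20.5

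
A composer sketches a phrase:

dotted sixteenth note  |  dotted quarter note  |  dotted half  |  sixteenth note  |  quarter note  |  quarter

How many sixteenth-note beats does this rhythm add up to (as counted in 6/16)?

28.5

One sixteenth-note beat = 2 thirty-second notes.
Express everything in thirty-second notes: dotted sixteenth note = 3; dotted quarter note = 12; dotted half = 24; sixteenth note = 2; quarter note = 8; quarter = 8.
Total: 3 + 12 + 24 + 2 + 8 + 8 = 57.
57 ÷ 2 = 28.5 beats.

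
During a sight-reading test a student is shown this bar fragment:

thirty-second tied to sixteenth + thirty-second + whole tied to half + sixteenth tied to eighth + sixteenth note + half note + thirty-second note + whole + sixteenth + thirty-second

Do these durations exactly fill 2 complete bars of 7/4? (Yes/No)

Yes

One bar of 7/4 = 56 thirty-second notes, so 2 bars = 112.
Express everything in thirty-second notes: thirty-second tied to sixteenth (thirty-second + sixteenth) = 3; thirty-second = 1; whole tied to half (whole + half) = 48; sixteenth tied to eighth (sixteenth + eighth) = 6; sixteenth note = 2; half note = 16; thirty-second note = 1; whole = 32; sixteenth = 2; thirty-second = 1.
Adding: 3 + 1 + 48 + 6 + 2 + 16 + 1 + 32 + 2 + 1 = 112.
112 equals 112, so the answer is Yes.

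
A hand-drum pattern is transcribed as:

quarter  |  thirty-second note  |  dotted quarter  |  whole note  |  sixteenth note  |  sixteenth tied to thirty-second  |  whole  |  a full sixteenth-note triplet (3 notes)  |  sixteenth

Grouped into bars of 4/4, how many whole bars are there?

3

One bar of 4/4 = 32 thirty-second notes.
In thirty-second notes: quarter = 8; thirty-second note = 1; dotted quarter = 12; whole note = 32; sixteenth note = 2; sixteenth tied to thirty-second (sixteenth + thirty-second) = 3; whole = 32; a full sixteenth-note triplet (3 notes) (three triplet sixteenths span one eighth) = 4; sixteenth = 2.
Adding: 8 + 1 + 12 + 32 + 2 + 3 + 32 + 4 + 2 = 96.
96 ÷ 32 = 3 complete bars with 0 left over.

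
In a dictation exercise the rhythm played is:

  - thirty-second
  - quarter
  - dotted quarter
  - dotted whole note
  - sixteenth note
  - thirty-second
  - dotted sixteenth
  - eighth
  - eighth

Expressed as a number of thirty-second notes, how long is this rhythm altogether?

83

Working in thirty-second notes: thirty-second = 1; quarter = 8; dotted quarter = 12; dotted whole note = 48; sixteenth note = 2; thirty-second = 1; dotted sixteenth = 3; eighth = 4; eighth = 4.
Total: 1 + 8 + 12 + 48 + 2 + 1 + 3 + 4 + 4 = 83 thirty-second notes.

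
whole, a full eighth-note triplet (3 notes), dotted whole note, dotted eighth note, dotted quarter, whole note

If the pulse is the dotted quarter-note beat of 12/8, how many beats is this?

11.5

One dotted quarter-note beat = 6 sixteenth notes.
Express everything in sixteenth notes: whole = 16; a full eighth-note triplet (3 notes) (three triplet eighths span one quarter) = 4; dotted whole note = 24; dotted eighth note = 3; dotted quarter = 6; whole note = 16.
Sum: 16 + 4 + 24 + 3 + 6 + 16 = 69.
69 ÷ 6 = 11.5 beats.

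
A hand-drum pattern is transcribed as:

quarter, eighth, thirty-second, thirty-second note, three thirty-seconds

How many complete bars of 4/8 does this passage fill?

1

One bar of 4/8 = 16 thirty-second notes.
Each duration in thirty-second notes: quarter = 8; eighth = 4; thirty-second = 1; thirty-second note = 1; thirty-second = 1; thirty-second = 1; thirty-second = 1.
Total: 8 + 4 + 1 + 1 + 1 + 1 + 1 = 17.
17 ÷ 16 = 1 complete bar with 1 left over.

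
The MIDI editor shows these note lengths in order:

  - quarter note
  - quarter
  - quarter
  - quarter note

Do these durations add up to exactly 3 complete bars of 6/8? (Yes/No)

One bar of 6/8 = 3 quarter notes, so 3 bars = 9.
Express everything in quarter notes: quarter note = 1; quarter = 1; quarter = 1; quarter note = 1.
Adding: 1 + 1 + 1 + 1 = 4.
4 falls short of 9, so the answer is No.

No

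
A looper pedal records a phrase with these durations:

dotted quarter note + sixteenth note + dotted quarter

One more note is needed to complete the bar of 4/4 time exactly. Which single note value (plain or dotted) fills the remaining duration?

The bar of 4/4 = 16 sixteenth notes.
Express everything in sixteenth notes: dotted quarter note = 6; sixteenth note = 1; dotted quarter = 6.
Altogether 6 + 1 + 6 = 13.
Remaining: 16 − 13 = 3 sixteenth notes, which is a dotted eighth note.

dotted eighth note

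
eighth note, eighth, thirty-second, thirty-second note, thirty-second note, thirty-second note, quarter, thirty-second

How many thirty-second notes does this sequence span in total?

21

Working in thirty-second notes: eighth note = 4; eighth = 4; thirty-second = 1; thirty-second note = 1; thirty-second note = 1; thirty-second note = 1; quarter = 8; thirty-second = 1.
Sum: 4 + 4 + 1 + 1 + 1 + 1 + 8 + 1 = 21 thirty-second notes.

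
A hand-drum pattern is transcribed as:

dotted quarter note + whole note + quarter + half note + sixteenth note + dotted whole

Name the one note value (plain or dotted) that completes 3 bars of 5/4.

sixteenth note

3 bars of 5/4 = 60 sixteenth notes.
Working in sixteenth notes: dotted quarter note = 6; whole note = 16; quarter = 4; half note = 8; sixteenth note = 1; dotted whole = 24.
Sum: 6 + 16 + 4 + 8 + 1 + 24 = 59.
Remaining: 60 − 59 = 1 sixteenth note, which is a sixteenth note.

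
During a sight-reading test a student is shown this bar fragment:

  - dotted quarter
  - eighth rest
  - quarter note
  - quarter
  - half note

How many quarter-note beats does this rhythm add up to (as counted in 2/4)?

One quarter-note beat = 2 eighth notes.
Each duration in eighth notes: dotted quarter = 3; eighth rest = 1; quarter note = 2; quarter = 2; half note = 4.
Altogether 3 + 1 + 2 + 2 + 4 = 12.
12 ÷ 2 = 6 beats.

6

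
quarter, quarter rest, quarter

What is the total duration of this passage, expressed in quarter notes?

3

Working in quarter notes: quarter = 1; quarter rest = 1; quarter = 1.
Sum: 1 + 1 + 1 = 3 quarter notes.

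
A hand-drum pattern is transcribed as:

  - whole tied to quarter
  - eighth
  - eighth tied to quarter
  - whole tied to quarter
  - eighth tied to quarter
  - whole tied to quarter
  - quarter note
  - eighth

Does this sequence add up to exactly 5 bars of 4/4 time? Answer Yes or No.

Yes

One bar of 4/4 = 8 eighth notes, so 5 bars = 40.
Convert each value to eighth notes: whole tied to quarter (whole + quarter) = 10; eighth = 1; eighth tied to quarter (eighth + quarter) = 3; whole tied to quarter (whole + quarter) = 10; eighth tied to quarter (eighth + quarter) = 3; whole tied to quarter (whole + quarter) = 10; quarter note = 2; eighth = 1.
Total: 10 + 1 + 3 + 10 + 3 + 10 + 2 + 1 = 40.
40 equals 40, so the answer is Yes.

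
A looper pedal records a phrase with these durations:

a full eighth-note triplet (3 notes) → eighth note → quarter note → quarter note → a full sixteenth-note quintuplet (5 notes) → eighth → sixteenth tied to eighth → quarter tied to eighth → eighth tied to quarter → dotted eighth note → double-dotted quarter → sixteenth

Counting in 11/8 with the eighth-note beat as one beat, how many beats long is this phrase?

One eighth-note beat = 2 sixteenth notes.
Each duration in sixteenth notes: a full eighth-note triplet (3 notes) (three triplet eighths span one quarter) = 4; eighth note = 2; quarter note = 4; quarter note = 4; a full sixteenth-note quintuplet (5 notes) (five quintuplet sixteenths span one quarter) = 4; eighth = 2; sixteenth tied to eighth (sixteenth + eighth) = 3; quarter tied to eighth (quarter + eighth) = 6; eighth tied to quarter (eighth + quarter) = 6; dotted eighth note = 3; double-dotted quarter = 7; sixteenth = 1.
Sum: 4 + 2 + 4 + 4 + 4 + 2 + 3 + 6 + 6 + 3 + 7 + 1 = 46.
46 ÷ 2 = 23 beats.

23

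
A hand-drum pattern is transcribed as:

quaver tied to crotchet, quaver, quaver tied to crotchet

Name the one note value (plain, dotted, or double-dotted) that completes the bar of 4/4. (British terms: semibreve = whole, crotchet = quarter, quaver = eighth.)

The bar of 4/4 = 8 eighth notes.
Working in eighth notes: quaver tied to crotchet (quaver + crotchet) = 3; quaver = 1; quaver tied to crotchet (quaver + crotchet) = 3.
Altogether 3 + 1 + 3 = 7.
Remaining: 8 − 7 = 1 eighth note, which is a eighth note.

eighth note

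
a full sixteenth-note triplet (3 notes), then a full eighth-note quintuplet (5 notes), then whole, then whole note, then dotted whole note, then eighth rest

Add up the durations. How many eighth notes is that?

34

Convert each value to eighth notes: a full sixteenth-note triplet (3 notes) (three triplet sixteenths span one eighth) = 1; a full eighth-note quintuplet (5 notes) (five quintuplet eighths span one half) = 4; whole = 8; whole note = 8; dotted whole note = 12; eighth rest = 1.
Sum: 1 + 4 + 8 + 8 + 12 + 1 = 34 eighth notes.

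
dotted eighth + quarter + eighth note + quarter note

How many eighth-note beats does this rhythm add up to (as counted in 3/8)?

6.5

One eighth-note beat = 2 sixteenth notes.
In sixteenth notes: dotted eighth = 3; quarter = 4; eighth note = 2; quarter note = 4.
Altogether 3 + 4 + 2 + 4 = 13.
13 ÷ 2 = 6.5 beats.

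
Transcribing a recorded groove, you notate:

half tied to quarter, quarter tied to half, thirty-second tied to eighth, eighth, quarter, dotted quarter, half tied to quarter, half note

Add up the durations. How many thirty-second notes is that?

117

Each duration in thirty-second notes: half tied to quarter (half + quarter) = 24; quarter tied to half (quarter + half) = 24; thirty-second tied to eighth (thirty-second + eighth) = 5; eighth = 4; quarter = 8; dotted quarter = 12; half tied to quarter (half + quarter) = 24; half note = 16.
Sum: 24 + 24 + 5 + 4 + 8 + 12 + 24 + 16 = 117 thirty-second notes.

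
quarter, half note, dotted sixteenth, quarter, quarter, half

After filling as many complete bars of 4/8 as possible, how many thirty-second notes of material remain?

One bar of 4/8 = 16 thirty-second notes.
Working in thirty-second notes: quarter = 8; half note = 16; dotted sixteenth = 3; quarter = 8; quarter = 8; half = 16.
Sum: 8 + 16 + 3 + 8 + 8 + 16 = 59.
59 ÷ 16 = 3 complete bars with 11 thirty-second notes remaining.

11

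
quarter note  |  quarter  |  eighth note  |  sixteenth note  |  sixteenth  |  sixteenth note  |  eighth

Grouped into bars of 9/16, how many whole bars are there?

1

One bar of 9/16 = 9 sixteenth notes.
Each duration in sixteenth notes: quarter note = 4; quarter = 4; eighth note = 2; sixteenth note = 1; sixteenth = 1; sixteenth note = 1; eighth = 2.
Sum: 4 + 4 + 2 + 1 + 1 + 1 + 2 = 15.
15 ÷ 9 = 1 complete bar with 6 left over.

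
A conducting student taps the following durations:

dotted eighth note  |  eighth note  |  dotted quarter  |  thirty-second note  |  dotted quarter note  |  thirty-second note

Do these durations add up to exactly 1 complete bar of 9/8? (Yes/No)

Yes

One bar of 9/8 = 36 thirty-second notes.
Express everything in thirty-second notes: dotted eighth note = 6; eighth note = 4; dotted quarter = 12; thirty-second note = 1; dotted quarter note = 12; thirty-second note = 1.
Total: 6 + 4 + 12 + 1 + 12 + 1 = 36.
36 equals 36, so the answer is Yes.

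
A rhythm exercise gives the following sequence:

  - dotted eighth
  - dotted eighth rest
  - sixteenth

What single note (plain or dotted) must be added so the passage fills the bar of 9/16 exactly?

eighth note

The bar of 9/16 = 9 sixteenth notes.
Each duration in sixteenth notes: dotted eighth = 3; dotted eighth rest = 3; sixteenth = 1.
Total: 3 + 3 + 1 = 7.
Remaining: 9 − 7 = 2 sixteenth notes, which is a eighth note.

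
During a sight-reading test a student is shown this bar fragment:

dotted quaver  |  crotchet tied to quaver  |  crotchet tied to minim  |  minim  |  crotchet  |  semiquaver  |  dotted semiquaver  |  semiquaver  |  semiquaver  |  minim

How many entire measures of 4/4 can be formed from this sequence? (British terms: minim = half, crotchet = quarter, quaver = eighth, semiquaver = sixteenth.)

One bar of 4/4 = 32 thirty-second notes.
Convert each value to thirty-second notes: dotted quaver = 6; crotchet tied to quaver (crotchet + quaver) = 12; crotchet tied to minim (crotchet + minim) = 24; minim = 16; crotchet = 8; semiquaver = 2; dotted semiquaver = 3; semiquaver = 2; semiquaver = 2; minim = 16.
Adding: 6 + 12 + 24 + 16 + 8 + 2 + 3 + 2 + 2 + 16 = 91.
91 ÷ 32 = 2 complete bars with 27 left over.

2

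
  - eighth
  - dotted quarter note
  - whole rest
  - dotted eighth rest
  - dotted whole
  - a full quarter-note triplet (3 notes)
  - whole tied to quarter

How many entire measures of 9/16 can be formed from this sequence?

8

One bar of 9/16 = 9 sixteenth notes.
Each duration in sixteenth notes: eighth = 2; dotted quarter note = 6; whole rest = 16; dotted eighth rest = 3; dotted whole = 24; a full quarter-note triplet (3 notes) (three triplet quarters span one half) = 8; whole tied to quarter (whole + quarter) = 20.
Sum: 2 + 6 + 16 + 3 + 24 + 8 + 20 = 79.
79 ÷ 9 = 8 complete bars with 7 left over.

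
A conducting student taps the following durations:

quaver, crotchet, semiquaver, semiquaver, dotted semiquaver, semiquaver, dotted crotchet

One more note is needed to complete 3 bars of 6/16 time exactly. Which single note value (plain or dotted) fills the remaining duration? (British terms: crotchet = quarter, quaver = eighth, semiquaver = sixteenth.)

3 bars of 6/16 = 36 thirty-second notes.
Each duration in thirty-second notes: quaver = 4; crotchet = 8; semiquaver = 2; semiquaver = 2; dotted semiquaver = 3; semiquaver = 2; dotted crotchet = 12.
Total: 4 + 8 + 2 + 2 + 3 + 2 + 12 = 33.
Remaining: 36 − 33 = 3 thirty-second notes, which is a dotted sixteenth note.

dotted sixteenth note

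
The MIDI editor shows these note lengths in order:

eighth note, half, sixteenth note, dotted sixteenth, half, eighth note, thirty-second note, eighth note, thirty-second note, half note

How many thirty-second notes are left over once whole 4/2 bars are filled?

One bar of 4/2 = 64 thirty-second notes.
Working in thirty-second notes: eighth note = 4; half = 16; sixteenth note = 2; dotted sixteenth = 3; half = 16; eighth note = 4; thirty-second note = 1; eighth note = 4; thirty-second note = 1; half note = 16.
Total: 4 + 16 + 2 + 3 + 16 + 4 + 1 + 4 + 1 + 16 = 67.
67 ÷ 64 = 1 complete bar with 3 thirty-second notes remaining.

3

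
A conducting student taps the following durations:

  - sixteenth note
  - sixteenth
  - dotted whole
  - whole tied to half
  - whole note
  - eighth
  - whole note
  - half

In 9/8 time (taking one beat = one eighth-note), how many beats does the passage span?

46

One eighth-note beat = 2 sixteenth notes.
Working in sixteenth notes: sixteenth note = 1; sixteenth = 1; dotted whole = 24; whole tied to half (whole + half) = 24; whole note = 16; eighth = 2; whole note = 16; half = 8.
Adding: 1 + 1 + 24 + 24 + 16 + 2 + 16 + 8 = 92.
92 ÷ 2 = 46 beats.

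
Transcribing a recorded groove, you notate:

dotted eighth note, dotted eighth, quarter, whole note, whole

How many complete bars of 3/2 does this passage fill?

1

One bar of 3/2 = 24 sixteenth notes.
Express everything in sixteenth notes: dotted eighth note = 3; dotted eighth = 3; quarter = 4; whole note = 16; whole = 16.
Adding: 3 + 3 + 4 + 16 + 16 = 42.
42 ÷ 24 = 1 complete bar with 18 left over.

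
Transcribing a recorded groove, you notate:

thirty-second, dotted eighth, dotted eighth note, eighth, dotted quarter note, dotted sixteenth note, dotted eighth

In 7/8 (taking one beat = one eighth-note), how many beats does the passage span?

9.5

One eighth-note beat = 4 thirty-second notes.
Each duration in thirty-second notes: thirty-second = 1; dotted eighth = 6; dotted eighth note = 6; eighth = 4; dotted quarter note = 12; dotted sixteenth note = 3; dotted eighth = 6.
Sum: 1 + 6 + 6 + 4 + 12 + 3 + 6 = 38.
38 ÷ 4 = 9.5 beats.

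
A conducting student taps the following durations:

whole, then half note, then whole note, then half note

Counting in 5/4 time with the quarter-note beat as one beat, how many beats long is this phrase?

12

One quarter-note beat = 2 eighth notes.
In eighth notes: whole = 8; half note = 4; whole note = 8; half note = 4.
Sum: 8 + 4 + 8 + 4 = 24.
24 ÷ 2 = 12 beats.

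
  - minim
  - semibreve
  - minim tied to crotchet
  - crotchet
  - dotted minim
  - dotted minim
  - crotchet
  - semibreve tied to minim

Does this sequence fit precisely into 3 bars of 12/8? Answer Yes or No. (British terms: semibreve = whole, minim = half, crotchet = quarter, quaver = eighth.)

No

One bar of 12/8 = 6 quarter notes, so 3 bars = 18.
Express everything in quarter notes: minim = 2; semibreve = 4; minim tied to crotchet (minim + crotchet) = 3; crotchet = 1; dotted minim = 3; dotted minim = 3; crotchet = 1; semibreve tied to minim (semibreve + minim) = 6.
Sum: 2 + 4 + 3 + 1 + 3 + 3 + 1 + 6 = 23.
23 exceeds 18, so the answer is No.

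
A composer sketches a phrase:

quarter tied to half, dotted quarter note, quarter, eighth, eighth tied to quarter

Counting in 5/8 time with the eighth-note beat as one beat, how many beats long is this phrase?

15

One eighth-note beat = 2 sixteenth notes.
Express everything in sixteenth notes: quarter tied to half (quarter + half) = 12; dotted quarter note = 6; quarter = 4; eighth = 2; eighth tied to quarter (eighth + quarter) = 6.
Altogether 12 + 6 + 4 + 2 + 6 = 30.
30 ÷ 2 = 15 beats.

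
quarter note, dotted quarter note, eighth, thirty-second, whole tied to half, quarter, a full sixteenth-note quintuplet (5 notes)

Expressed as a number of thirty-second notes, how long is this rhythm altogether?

89

Express everything in thirty-second notes: quarter note = 8; dotted quarter note = 12; eighth = 4; thirty-second = 1; whole tied to half (whole + half) = 48; quarter = 8; a full sixteenth-note quintuplet (5 notes) (five quintuplet sixteenths span one quarter) = 8.
Sum: 8 + 12 + 4 + 1 + 48 + 8 + 8 = 89 thirty-second notes.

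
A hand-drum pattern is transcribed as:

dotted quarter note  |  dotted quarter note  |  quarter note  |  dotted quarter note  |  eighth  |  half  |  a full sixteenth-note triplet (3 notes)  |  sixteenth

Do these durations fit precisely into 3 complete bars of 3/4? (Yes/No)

One bar of 3/4 = 12 sixteenth notes, so 3 bars = 36.
In sixteenth notes: dotted quarter note = 6; dotted quarter note = 6; quarter note = 4; dotted quarter note = 6; eighth = 2; half = 8; a full sixteenth-note triplet (3 notes) (three triplet sixteenths span one eighth) = 2; sixteenth = 1.
Altogether 6 + 6 + 4 + 6 + 2 + 8 + 2 + 1 = 35.
35 falls short of 36, so the answer is No.

No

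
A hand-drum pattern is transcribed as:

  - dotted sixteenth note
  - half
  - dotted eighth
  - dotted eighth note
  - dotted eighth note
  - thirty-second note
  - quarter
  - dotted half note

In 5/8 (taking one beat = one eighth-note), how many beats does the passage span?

One eighth-note beat = 4 thirty-second notes.
Convert each value to thirty-second notes: dotted sixteenth note = 3; half = 16; dotted eighth = 6; dotted eighth note = 6; dotted eighth note = 6; thirty-second note = 1; quarter = 8; dotted half note = 24.
Altogether 3 + 16 + 6 + 6 + 6 + 1 + 8 + 24 = 70.
70 ÷ 4 = 17.5 beats.

17.5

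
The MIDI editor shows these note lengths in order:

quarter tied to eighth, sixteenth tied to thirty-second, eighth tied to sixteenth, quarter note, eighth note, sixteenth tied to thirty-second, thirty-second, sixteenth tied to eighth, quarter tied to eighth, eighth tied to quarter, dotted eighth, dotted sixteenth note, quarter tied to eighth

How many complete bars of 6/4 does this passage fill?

1

One bar of 6/4 = 48 thirty-second notes.
Convert each value to thirty-second notes: quarter tied to eighth (quarter + eighth) = 12; sixteenth tied to thirty-second (sixteenth + thirty-second) = 3; eighth tied to sixteenth (eighth + sixteenth) = 6; quarter note = 8; eighth note = 4; sixteenth tied to thirty-second (sixteenth + thirty-second) = 3; thirty-second = 1; sixteenth tied to eighth (sixteenth + eighth) = 6; quarter tied to eighth (quarter + eighth) = 12; eighth tied to quarter (eighth + quarter) = 12; dotted eighth = 6; dotted sixteenth note = 3; quarter tied to eighth (quarter + eighth) = 12.
Sum: 12 + 3 + 6 + 8 + 4 + 3 + 1 + 6 + 12 + 12 + 6 + 3 + 12 = 88.
88 ÷ 48 = 1 complete bar with 40 left over.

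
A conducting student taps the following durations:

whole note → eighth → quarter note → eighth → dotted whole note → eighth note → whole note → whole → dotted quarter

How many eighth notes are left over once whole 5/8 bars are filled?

One bar of 5/8 = 5 eighth notes.
Convert each value to eighth notes: whole note = 8; eighth = 1; quarter note = 2; eighth = 1; dotted whole note = 12; eighth note = 1; whole note = 8; whole = 8; dotted quarter = 3.
Sum: 8 + 1 + 2 + 1 + 12 + 1 + 8 + 8 + 3 = 44.
44 ÷ 5 = 8 complete bars with 4 eighth notes remaining.

4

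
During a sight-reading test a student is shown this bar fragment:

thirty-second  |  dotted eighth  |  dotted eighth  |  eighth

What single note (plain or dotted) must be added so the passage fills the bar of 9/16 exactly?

The bar of 9/16 = 18 thirty-second notes.
Convert each value to thirty-second notes: thirty-second = 1; dotted eighth = 6; dotted eighth = 6; eighth = 4.
Altogether 1 + 6 + 6 + 4 = 17.
Remaining: 18 − 17 = 1 thirty-second note, which is a thirty-second note.

thirty-second note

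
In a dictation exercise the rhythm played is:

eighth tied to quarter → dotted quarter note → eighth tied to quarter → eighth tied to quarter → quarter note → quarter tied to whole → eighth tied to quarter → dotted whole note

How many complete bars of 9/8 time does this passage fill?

One bar of 9/8 = 9 eighth notes.
Each duration in eighth notes: eighth tied to quarter (eighth + quarter) = 3; dotted quarter note = 3; eighth tied to quarter (eighth + quarter) = 3; eighth tied to quarter (eighth + quarter) = 3; quarter note = 2; quarter tied to whole (quarter + whole) = 10; eighth tied to quarter (eighth + quarter) = 3; dotted whole note = 12.
Adding: 3 + 3 + 3 + 3 + 2 + 10 + 3 + 12 = 39.
39 ÷ 9 = 4 complete bars with 3 left over.

4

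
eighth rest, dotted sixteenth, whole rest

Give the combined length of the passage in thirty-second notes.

Convert each value to thirty-second notes: eighth rest = 4; dotted sixteenth = 3; whole rest = 32.
Sum: 4 + 3 + 32 = 39 thirty-second notes.

39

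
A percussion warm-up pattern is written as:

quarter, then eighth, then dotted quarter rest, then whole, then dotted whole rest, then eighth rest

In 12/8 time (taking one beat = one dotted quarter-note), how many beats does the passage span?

One dotted quarter-note beat = 3 eighth notes.
In eighth notes: quarter = 2; eighth = 1; dotted quarter rest = 3; whole = 8; dotted whole rest = 12; eighth rest = 1.
Altogether 2 + 1 + 3 + 8 + 12 + 1 = 27.
27 ÷ 3 = 9 beats.

9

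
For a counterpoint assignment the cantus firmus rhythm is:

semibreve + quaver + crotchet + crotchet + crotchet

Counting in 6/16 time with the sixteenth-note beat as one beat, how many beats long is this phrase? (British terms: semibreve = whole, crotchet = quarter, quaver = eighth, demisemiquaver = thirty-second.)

One sixteenth-note beat = 2 thirty-second notes.
Working in thirty-second notes: semibreve = 32; quaver = 4; crotchet = 8; crotchet = 8; crotchet = 8.
Total: 32 + 4 + 8 + 8 + 8 = 60.
60 ÷ 2 = 30 beats.

30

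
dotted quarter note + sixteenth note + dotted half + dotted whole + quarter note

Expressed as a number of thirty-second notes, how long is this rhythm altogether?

In thirty-second notes: dotted quarter note = 12; sixteenth note = 2; dotted half = 24; dotted whole = 48; quarter note = 8.
Sum: 12 + 2 + 24 + 48 + 8 = 94 thirty-second notes.

94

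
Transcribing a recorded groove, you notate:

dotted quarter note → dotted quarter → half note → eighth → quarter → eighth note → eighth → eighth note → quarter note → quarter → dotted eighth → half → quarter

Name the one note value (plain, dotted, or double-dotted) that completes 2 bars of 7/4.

sixteenth note

2 bars of 7/4 = 56 sixteenth notes.
Each duration in sixteenth notes: dotted quarter note = 6; dotted quarter = 6; half note = 8; eighth = 2; quarter = 4; eighth note = 2; eighth = 2; eighth note = 2; quarter note = 4; quarter = 4; dotted eighth = 3; half = 8; quarter = 4.
Total: 6 + 6 + 8 + 2 + 4 + 2 + 2 + 2 + 4 + 4 + 3 + 8 + 4 = 55.
Remaining: 56 − 55 = 1 sixteenth note, which is a sixteenth note.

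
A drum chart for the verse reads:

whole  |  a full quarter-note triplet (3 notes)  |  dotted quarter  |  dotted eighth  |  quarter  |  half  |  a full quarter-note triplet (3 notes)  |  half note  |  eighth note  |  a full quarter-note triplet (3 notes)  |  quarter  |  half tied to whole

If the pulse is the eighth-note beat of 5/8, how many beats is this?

One eighth-note beat = 2 sixteenth notes.
Each duration in sixteenth notes: whole = 16; a full quarter-note triplet (3 notes) (three triplet quarters span one half) = 8; dotted quarter = 6; dotted eighth = 3; quarter = 4; half = 8; a full quarter-note triplet (3 notes) (three triplet quarters span one half) = 8; half note = 8; eighth note = 2; a full quarter-note triplet (3 notes) (three triplet quarters span one half) = 8; quarter = 4; half tied to whole (half + whole) = 24.
Altogether 16 + 8 + 6 + 3 + 4 + 8 + 8 + 8 + 2 + 8 + 4 + 24 = 99.
99 ÷ 2 = 49.5 beats.

49.5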